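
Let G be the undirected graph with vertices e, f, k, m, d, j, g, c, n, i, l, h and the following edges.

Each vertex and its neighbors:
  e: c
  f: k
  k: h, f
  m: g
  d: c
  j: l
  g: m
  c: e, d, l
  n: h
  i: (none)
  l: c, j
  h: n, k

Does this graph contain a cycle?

No

DFS, tracking each vertex's parent; an edge to a visited non-parent vertex closes a cycle.
Start from h:
visit h (parent –)
  visit n (parent h)
    n–h: parent, skip
  visit k (parent h)
    k–h: parent, skip
    visit f (parent k)
      f–k: parent, skip
visit e (parent –)
  visit c (parent e)
    c–e: parent, skip
    visit d (parent c)
      d–c: parent, skip
    visit l (parent c)
      l–c: parent, skip
      visit j (parent l)
        j–l: parent, skip
visit m (parent –)
  visit g (parent m)
    g–m: parent, skip
visit i (parent –)
No non-parent visited neighbor found — the graph is a forest.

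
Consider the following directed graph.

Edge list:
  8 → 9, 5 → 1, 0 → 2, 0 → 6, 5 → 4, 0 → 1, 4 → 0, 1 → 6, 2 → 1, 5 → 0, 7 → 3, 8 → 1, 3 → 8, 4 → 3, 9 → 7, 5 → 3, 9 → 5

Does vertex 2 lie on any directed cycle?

2 lies on a cycle iff there is a path from 2 back to itself.
Exploring from 2, it never reaches itself; equivalently, its strongly connected component is a singleton.

No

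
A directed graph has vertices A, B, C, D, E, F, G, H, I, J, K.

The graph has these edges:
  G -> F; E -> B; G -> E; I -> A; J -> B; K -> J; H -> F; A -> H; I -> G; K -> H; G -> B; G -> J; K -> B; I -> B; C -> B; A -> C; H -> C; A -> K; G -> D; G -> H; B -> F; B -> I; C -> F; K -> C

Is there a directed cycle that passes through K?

K is on a cycle iff K can reach itself via ≥1 edge.
K → B → I → A → K — yes.

Yes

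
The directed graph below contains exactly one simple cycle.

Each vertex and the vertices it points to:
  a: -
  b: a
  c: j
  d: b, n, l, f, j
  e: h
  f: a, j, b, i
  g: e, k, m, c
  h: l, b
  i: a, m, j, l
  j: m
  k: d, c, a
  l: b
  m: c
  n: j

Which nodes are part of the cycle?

c, j, m

DFS with gray/black marking from c:
c gray
  j gray
    m gray
      m→c: c is gray → back edge
Back edge closes the cycle c → j → m → c; its vertices are {c, j, m}.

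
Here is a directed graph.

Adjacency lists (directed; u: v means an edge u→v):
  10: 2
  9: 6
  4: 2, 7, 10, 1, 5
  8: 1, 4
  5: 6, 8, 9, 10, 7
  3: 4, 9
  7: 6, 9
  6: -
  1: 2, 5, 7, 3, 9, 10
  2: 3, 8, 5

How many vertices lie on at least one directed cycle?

A vertex is on a directed cycle iff it belongs to a strongly connected component of size ≥ 2 (or has a self-loop).
The vertices on cycles are {1, 2, 3, 4, 5, 8, 10} — 7 in total.

7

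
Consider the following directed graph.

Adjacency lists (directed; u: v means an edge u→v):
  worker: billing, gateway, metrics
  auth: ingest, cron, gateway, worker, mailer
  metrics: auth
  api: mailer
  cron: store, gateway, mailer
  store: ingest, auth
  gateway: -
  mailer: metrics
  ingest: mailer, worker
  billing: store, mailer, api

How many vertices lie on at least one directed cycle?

9

A vertex is on a directed cycle iff it belongs to a strongly connected component of size ≥ 2 (or has a self-loop).
The vertices on cycles are {api, auth, cron, store, ingest, mailer, worker, billing, metrics} — 9 in total.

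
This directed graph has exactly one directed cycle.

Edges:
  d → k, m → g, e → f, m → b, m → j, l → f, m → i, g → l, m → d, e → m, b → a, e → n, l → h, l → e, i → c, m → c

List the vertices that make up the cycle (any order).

DFS with gray/black marking from m:
m gray
  g gray
    l gray
      f gray
      f black
      h gray
      h black
      e gray
        n gray
        n black
        e→f: f black — skip
        e→m: m is gray → back edge
Back edge closes the cycle m → g → l → e → m; its vertices are {e, g, l, m}.

e, g, l, m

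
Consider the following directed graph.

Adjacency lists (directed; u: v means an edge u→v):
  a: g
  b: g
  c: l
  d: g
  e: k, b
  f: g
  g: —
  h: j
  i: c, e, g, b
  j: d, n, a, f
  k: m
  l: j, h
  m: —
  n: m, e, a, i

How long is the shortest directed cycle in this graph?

For each vertex v, BFS finds the shortest path from v back to v.
The shortest such closed walk is l → j → n → i → c → l, length 5.

5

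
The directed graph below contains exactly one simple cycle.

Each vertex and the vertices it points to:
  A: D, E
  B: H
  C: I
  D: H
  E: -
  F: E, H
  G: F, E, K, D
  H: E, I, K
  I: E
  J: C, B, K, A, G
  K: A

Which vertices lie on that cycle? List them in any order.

DFS with gray/black marking from A:
A gray
  D gray
    H gray
      E gray
      E black
      I gray
        I→E: E black — skip
      I black
      K gray
        K→A: A is gray → back edge
Back edge closes the cycle A → D → H → K → A; its vertices are {A, D, H, K}.

A, D, H, K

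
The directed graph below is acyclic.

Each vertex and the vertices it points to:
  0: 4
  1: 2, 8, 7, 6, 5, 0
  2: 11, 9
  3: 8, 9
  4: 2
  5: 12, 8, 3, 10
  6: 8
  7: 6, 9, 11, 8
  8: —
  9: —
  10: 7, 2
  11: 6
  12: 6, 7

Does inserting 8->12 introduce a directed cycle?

Adding 8→12 creates a cycle iff 12 can already reach 8.
Path from 12: 12 → 7 → 8.
So 12 → … → 8 → 12 is a cycle.

Yes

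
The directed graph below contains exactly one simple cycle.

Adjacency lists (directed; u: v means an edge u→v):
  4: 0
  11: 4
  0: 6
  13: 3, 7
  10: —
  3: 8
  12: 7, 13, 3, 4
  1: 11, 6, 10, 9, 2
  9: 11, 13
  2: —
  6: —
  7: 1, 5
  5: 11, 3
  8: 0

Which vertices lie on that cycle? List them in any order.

DFS with gray/black marking from 7:
7 gray
  1 gray
    11 gray
      4 gray
        0 gray
          6 gray
          6 black
        0 black
      4 black
    11 black
    1→6: 6 black — skip
    10 gray
    10 black
    9 gray
      9→11: 11 black — skip
      13 gray
        3 gray
          8 gray
            8→0: 0 black — skip
          8 black
        3 black
        13→7: 7 is gray → back edge
Back edge closes the cycle 7 → 1 → 9 → 13 → 7; its vertices are {1, 7, 9, 13}.

1, 7, 9, 13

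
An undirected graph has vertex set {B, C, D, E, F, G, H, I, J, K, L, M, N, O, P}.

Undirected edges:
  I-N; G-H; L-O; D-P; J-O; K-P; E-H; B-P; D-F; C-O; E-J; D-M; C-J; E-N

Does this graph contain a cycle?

Yes

DFS, tracking each vertex's parent; an edge to a visited non-parent vertex closes a cycle.
Start from H:
visit H (parent –)
  visit G (parent H)
    G–H: parent, skip
  visit E (parent H)
    E–H: parent, skip
    visit J (parent E)
      J–E: parent, skip
      visit O (parent J)
        visit C (parent O)
          C–O: parent, skip
          C–J: J visited and ≠ parent → cycle
Cycle: J – O – C – J.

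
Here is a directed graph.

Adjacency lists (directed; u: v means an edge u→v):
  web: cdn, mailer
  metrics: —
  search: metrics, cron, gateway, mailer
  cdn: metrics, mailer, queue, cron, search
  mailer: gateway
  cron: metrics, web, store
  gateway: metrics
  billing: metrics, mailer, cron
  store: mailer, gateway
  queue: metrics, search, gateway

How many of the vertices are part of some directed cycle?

5

A vertex is on a directed cycle iff it belongs to a strongly connected component of size ≥ 2 (or has a self-loop).
The vertices on cycles are {cdn, web, cron, queue, search} — 5 in total.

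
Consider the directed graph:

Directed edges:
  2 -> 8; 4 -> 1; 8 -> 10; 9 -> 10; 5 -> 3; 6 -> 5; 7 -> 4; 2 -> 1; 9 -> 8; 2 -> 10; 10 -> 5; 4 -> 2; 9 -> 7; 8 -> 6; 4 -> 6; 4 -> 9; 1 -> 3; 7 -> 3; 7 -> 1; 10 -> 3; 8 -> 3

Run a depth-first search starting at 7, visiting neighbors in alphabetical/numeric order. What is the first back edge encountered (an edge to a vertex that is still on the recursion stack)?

9->7

DFS from 7 (visiting neighbors in alphabetical/numeric order); mark gray on enter, black on exit:
7 gray
  1 gray
    3 gray
    3 black
  1 black
  7→3: 3 black — skip
  4 gray
    4→1: 1 black — skip
    2 gray
      2→1: 1 black — skip
      8 gray
        8→3: 3 black — skip
        6 gray
          5 gray
            5→3: 3 black — skip
          5 black
        6 black
        10 gray
          10→3: 3 black — skip
          10→5: 5 black — skip
        10 black
      8 black
      2→10: 10 black — skip
    2 black
    4→6: 6 black — skip
    9 gray
      9→7: 7 is gray → back edge
First back edge: 9 → 7.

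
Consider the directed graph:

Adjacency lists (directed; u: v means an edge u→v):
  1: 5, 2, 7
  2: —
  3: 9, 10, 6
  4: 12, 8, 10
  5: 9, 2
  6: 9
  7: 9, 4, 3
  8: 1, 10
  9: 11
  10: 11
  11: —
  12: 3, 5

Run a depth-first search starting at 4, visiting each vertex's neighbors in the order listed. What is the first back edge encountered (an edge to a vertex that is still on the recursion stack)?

7->4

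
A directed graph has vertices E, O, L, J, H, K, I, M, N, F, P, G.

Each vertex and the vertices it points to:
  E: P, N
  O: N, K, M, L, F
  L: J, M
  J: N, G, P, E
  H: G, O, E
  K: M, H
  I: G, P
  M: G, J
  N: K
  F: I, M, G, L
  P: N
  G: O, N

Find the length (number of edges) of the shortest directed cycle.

3

For each vertex v, BFS finds the shortest path from v back to v.
The shortest such closed walk is O → K → H → O, length 3.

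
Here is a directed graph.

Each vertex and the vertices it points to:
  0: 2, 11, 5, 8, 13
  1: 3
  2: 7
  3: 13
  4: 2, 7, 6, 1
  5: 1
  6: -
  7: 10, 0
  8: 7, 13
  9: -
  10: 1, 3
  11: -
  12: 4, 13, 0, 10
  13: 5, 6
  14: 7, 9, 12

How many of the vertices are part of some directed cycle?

A vertex is on a directed cycle iff it belongs to a strongly connected component of size ≥ 2 (or has a self-loop).
The vertices on cycles are {0, 1, 2, 3, 5, 7, 8, 13} — 8 in total.

8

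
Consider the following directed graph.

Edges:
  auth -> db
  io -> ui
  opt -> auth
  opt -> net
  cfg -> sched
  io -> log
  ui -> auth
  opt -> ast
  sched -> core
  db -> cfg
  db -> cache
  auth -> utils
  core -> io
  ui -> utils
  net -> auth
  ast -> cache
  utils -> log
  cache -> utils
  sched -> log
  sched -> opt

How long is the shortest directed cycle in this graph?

5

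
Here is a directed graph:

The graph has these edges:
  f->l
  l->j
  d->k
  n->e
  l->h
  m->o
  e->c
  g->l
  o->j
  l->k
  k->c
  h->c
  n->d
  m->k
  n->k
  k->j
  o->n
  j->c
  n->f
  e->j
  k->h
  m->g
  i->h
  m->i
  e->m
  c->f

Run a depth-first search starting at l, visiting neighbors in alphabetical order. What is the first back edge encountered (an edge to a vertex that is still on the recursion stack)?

f->l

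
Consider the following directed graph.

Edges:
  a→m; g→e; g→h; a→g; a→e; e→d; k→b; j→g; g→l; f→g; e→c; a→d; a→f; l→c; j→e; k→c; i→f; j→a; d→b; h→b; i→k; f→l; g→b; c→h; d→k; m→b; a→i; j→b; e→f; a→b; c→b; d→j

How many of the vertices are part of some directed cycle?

A vertex is on a directed cycle iff it belongs to a strongly connected component of size ≥ 2 (or has a self-loop).
The vertices on cycles are {a, d, e, f, g, i, j} — 7 in total.

7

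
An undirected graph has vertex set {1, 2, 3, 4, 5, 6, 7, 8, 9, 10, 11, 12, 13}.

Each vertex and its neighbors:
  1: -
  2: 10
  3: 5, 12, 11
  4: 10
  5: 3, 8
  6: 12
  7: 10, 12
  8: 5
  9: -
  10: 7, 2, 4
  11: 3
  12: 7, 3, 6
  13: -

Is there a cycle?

DFS, tracking each vertex's parent; an edge to a visited non-parent vertex closes a cycle.
Start from 7:
visit 7 (parent –)
  visit 10 (parent 7)
    10–7: parent, skip
    visit 2 (parent 10)
      2–10: parent, skip
    visit 4 (parent 10)
      4–10: parent, skip
  visit 12 (parent 7)
    12–7: parent, skip
    visit 3 (parent 12)
      visit 5 (parent 3)
        5–3: parent, skip
        visit 8 (parent 5)
          8–5: parent, skip
      3–12: parent, skip
      visit 11 (parent 3)
        11–3: parent, skip
    visit 6 (parent 12)
      6–12: parent, skip
visit 1 (parent –)
visit 9 (parent –)
visit 13 (parent –)
No non-parent visited neighbor found — the graph is a forest.

No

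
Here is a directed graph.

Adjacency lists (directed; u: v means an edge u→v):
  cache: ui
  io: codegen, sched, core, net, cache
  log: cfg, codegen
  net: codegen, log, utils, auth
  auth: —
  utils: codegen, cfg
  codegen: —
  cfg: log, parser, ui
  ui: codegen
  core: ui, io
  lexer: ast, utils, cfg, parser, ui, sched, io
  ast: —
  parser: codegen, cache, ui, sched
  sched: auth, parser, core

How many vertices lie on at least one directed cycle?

A vertex is on a directed cycle iff it belongs to a strongly connected component of size ≥ 2 (or has a self-loop).
The vertices on cycles are {io, cfg, log, net, core, sched, utils, parser} — 8 in total.

8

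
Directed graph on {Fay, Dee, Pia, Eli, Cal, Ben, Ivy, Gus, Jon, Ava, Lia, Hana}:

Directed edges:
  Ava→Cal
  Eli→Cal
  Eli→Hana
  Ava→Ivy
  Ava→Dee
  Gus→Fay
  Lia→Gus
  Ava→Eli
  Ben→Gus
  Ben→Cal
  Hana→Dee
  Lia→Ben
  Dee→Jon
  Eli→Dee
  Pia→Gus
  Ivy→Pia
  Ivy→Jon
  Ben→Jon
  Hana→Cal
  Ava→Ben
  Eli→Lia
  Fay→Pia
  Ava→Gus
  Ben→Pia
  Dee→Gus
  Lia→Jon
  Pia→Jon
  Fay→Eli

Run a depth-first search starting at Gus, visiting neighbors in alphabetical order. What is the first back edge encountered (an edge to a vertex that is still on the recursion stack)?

Dee→Gus

DFS from Gus (visiting neighbors in alphabetical order); mark gray on enter, black on exit:
Gus gray
  Fay gray
    Eli gray
      Cal gray
      Cal black
      Dee gray
        Dee→Gus: Gus is gray → back edge
First back edge: Dee → Gus.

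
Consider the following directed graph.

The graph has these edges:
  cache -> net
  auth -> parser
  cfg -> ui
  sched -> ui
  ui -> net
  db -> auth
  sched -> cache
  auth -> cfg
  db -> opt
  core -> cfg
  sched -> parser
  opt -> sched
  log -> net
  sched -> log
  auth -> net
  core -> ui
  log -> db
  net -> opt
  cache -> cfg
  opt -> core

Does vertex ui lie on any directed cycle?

Yes

ui is on a cycle iff ui can reach itself via ≥1 edge.
ui → net → opt → core → ui — yes.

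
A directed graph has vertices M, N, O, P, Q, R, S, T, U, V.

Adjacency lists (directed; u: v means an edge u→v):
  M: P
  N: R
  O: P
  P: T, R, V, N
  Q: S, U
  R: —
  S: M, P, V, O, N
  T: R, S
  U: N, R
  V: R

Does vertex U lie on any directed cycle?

U lies on a cycle iff there is a path from U back to itself.
Exploring from U, it never reaches itself; equivalently, its strongly connected component is a singleton.

No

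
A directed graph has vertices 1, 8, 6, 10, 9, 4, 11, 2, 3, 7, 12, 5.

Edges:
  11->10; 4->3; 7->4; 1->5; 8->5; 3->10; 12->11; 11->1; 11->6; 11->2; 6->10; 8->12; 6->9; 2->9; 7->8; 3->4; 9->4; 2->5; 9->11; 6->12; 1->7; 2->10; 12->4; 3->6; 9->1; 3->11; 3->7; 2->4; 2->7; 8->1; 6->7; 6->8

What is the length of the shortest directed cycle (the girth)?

2

For each vertex v, BFS finds the shortest path from v back to v.
The shortest such closed walk is 3 → 4 → 3, length 2.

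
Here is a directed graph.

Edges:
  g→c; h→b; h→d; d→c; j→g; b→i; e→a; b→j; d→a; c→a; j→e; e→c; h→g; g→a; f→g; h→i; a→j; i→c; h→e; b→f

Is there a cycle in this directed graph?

Yes

DFS with white/gray/black marking, starting from c:
c gray
  a gray
    j gray
      g gray
        g→c: c is gray → back edge
Back edge found, so a cycle exists: c → a → j → g → c.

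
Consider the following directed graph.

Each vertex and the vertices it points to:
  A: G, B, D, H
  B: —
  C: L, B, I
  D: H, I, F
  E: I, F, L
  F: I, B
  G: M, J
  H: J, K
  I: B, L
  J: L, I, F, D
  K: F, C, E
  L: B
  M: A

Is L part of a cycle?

No

L lies on a cycle iff there is a path from L back to itself.
Exploring from L, it never reaches itself; equivalently, its strongly connected component is a singleton.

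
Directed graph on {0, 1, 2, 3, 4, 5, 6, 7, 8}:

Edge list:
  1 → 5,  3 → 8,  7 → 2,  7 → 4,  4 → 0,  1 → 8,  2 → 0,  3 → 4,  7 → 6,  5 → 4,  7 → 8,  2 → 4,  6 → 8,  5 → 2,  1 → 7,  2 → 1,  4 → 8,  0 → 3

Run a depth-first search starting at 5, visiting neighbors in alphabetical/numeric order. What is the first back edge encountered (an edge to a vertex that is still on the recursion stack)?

DFS from 5 (visiting neighbors in alphabetical/numeric order); mark gray on enter, black on exit:
5 gray
  2 gray
    0 gray
      3 gray
        4 gray
          4→0: 0 is gray → back edge
First back edge: 4 → 0.

4→0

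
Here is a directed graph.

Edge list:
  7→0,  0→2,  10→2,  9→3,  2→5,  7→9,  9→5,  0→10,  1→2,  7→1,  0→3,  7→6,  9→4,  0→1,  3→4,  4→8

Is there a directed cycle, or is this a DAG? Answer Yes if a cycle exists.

DFS with white/gray/black marking, starting from 1:
1 gray
  2 gray
    5 gray
    5 black
  2 black
1 black
4 gray
  8 gray
  8 black
4 black
9 gray
  3 gray
    3→4: 4 black — skip
  3 black
  9→4: 4 black — skip
  9→5: 5 black — skip
9 black
0 gray
  0→1: 1 black — skip
  0→3: 3 black — skip
  10 gray
    10→2: 2 black — skip
  10 black
  0→2: 2 black — skip
0 black
6 gray
6 black
7 gray
  7→9: 9 black — skip
  7→6: 6 black — skip
  7→1: 1 black — skip
  7→0: 0 black — skip
7 black
Every edge goes to a white or black vertex — no back edge, so the graph is acyclic.

No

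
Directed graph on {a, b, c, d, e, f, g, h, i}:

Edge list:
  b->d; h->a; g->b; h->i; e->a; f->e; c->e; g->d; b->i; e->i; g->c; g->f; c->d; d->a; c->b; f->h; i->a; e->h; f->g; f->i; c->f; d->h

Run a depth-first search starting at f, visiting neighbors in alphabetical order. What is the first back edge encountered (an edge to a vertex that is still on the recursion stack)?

DFS from f (visiting neighbors in alphabetical order); mark gray on enter, black on exit:
f gray
  e gray
    a gray
    a black
    h gray
      h→a: a black — skip
      i gray
        i→a: a black — skip
      i black
    h black
    e→i: i black — skip
  e black
  g gray
    b gray
      d gray
        d→a: a black — skip
        d→h: h black — skip
      d black
      b→i: i black — skip
    b black
    c gray
      c→b: b black — skip
      c→d: d black — skip
      c→e: e black — skip
      c→f: f is gray → back edge
First back edge: c → f.

c->f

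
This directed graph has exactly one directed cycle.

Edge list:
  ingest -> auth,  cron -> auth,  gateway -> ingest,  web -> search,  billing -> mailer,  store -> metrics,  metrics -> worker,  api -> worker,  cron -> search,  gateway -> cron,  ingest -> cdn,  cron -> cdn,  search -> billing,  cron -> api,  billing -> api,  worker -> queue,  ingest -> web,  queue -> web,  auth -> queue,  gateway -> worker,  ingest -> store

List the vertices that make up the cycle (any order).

api, web, queue, search, worker, billing

DFS with gray/black marking from queue:
queue gray
  web gray
    search gray
      billing gray
        api gray
          worker gray
            worker→queue: queue is gray → back edge
Back edge closes the cycle queue → web → search → billing → api → worker → queue; its vertices are {api, web, queue, search, worker, billing}.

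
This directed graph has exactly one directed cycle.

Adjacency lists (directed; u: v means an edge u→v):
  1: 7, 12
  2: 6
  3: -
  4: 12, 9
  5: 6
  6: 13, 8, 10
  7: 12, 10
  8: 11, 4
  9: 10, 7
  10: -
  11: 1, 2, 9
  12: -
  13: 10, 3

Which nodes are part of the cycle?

2, 6, 8, 11

DFS with gray/black marking from 6:
6 gray
  13 gray
    10 gray
    10 black
    3 gray
    3 black
  13 black
  8 gray
    11 gray
      1 gray
        7 gray
          12 gray
          12 black
          7→10: 10 black — skip
        7 black
        1→12: 12 black — skip
      1 black
      2 gray
        2→6: 6 is gray → back edge
Back edge closes the cycle 6 → 8 → 11 → 2 → 6; its vertices are {2, 6, 8, 11}.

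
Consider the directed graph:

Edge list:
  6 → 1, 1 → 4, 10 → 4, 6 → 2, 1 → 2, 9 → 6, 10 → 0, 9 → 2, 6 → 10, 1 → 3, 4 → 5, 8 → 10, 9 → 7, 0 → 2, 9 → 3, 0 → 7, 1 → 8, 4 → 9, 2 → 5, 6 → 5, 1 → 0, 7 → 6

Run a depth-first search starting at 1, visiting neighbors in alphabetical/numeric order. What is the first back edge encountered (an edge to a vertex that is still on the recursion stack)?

DFS from 1 (visiting neighbors in alphabetical/numeric order); mark gray on enter, black on exit:
1 gray
  0 gray
    2 gray
      5 gray
      5 black
    2 black
    7 gray
      6 gray
        6→1: 1 is gray → back edge
First back edge: 6 → 1.

6→1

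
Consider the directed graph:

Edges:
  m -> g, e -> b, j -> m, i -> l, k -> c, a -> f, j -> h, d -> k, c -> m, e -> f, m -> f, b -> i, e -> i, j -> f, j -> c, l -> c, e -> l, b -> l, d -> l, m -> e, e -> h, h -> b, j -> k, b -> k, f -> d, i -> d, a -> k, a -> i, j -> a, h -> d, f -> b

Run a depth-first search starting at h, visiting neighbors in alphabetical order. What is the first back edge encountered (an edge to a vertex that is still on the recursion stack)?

e->b

DFS from h (visiting neighbors in alphabetical order); mark gray on enter, black on exit:
h gray
  b gray
    i gray
      d gray
        k gray
          c gray
            m gray
              e gray
                e→b: b is gray → back edge
First back edge: e → b.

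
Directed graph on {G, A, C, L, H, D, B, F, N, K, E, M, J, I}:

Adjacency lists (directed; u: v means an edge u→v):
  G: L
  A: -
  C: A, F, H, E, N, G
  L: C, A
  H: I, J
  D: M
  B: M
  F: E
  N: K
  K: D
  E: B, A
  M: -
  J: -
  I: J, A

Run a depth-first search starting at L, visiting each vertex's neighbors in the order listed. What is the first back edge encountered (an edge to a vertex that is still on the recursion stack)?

G->L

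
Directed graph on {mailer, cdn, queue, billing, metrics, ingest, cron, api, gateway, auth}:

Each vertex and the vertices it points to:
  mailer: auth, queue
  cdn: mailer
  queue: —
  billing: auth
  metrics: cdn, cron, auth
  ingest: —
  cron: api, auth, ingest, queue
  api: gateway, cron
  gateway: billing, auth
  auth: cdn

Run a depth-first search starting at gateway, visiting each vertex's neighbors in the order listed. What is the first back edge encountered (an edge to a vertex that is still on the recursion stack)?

mailer→auth

DFS from gateway (visiting each vertex's neighbors in the order listed); mark gray on enter, black on exit:
gateway gray
  billing gray
    auth gray
      cdn gray
        mailer gray
          mailer→auth: auth is gray → back edge
First back edge: mailer → auth.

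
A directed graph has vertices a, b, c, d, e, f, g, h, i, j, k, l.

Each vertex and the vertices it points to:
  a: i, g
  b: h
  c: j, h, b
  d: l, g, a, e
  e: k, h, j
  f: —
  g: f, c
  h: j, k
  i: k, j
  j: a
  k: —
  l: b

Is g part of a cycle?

g is on a cycle iff g can reach itself via ≥1 edge.
g → c → j → a → g — yes.

Yes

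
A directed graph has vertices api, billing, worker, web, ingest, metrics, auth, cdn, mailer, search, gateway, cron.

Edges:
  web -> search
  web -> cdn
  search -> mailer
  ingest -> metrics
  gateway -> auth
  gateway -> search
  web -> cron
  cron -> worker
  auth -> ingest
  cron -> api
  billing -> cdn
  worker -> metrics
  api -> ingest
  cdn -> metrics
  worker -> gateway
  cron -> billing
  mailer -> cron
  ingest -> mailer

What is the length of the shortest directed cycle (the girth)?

For each vertex v, BFS finds the shortest path from v back to v.
The shortest such closed walk is cron → api → ingest → mailer → cron, length 4.

4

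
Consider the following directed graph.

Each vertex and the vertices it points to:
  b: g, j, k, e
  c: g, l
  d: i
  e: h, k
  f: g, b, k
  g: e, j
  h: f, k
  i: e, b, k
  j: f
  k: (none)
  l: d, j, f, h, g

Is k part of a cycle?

No

k lies on a cycle iff there is a path from k back to itself.
Exploring from k, it never reaches itself; equivalently, its strongly connected component is a singleton.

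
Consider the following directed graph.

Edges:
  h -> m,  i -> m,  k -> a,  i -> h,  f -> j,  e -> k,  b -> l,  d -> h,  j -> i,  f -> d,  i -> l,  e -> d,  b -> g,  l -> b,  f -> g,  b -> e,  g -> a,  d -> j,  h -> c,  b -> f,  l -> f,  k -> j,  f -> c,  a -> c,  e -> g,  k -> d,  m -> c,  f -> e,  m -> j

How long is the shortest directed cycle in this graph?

2

For each vertex v, BFS finds the shortest path from v back to v.
The shortest such closed walk is l → b → l, length 2.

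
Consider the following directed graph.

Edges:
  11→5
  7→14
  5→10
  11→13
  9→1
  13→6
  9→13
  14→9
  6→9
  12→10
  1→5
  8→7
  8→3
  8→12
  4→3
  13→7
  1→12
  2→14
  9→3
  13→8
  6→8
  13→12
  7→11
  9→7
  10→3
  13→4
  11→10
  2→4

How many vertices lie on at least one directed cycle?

7

A vertex is on a directed cycle iff it belongs to a strongly connected component of size ≥ 2 (or has a self-loop).
The vertices on cycles are {6, 7, 8, 9, 11, 13, 14} — 7 in total.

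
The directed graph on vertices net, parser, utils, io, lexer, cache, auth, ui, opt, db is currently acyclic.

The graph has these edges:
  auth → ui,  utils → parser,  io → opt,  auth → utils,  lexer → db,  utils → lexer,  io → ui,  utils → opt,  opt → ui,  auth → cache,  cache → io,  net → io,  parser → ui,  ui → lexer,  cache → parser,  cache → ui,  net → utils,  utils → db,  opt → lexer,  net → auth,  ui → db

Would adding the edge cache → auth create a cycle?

Adding cache→auth creates a cycle iff auth can already reach cache.
Path from auth: auth → cache.
So auth → … → cache → auth is a cycle.

Yes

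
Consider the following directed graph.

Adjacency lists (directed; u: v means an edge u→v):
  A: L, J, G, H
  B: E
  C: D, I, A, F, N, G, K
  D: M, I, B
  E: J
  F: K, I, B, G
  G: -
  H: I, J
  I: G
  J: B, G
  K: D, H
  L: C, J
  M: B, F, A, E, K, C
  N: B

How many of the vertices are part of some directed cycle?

10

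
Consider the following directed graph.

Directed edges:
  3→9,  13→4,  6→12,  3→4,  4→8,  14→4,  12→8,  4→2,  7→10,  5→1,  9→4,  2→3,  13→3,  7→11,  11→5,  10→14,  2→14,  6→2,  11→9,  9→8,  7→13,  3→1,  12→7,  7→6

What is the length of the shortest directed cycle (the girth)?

For each vertex v, BFS finds the shortest path from v back to v.
The shortest such closed walk is 7 → 6 → 12 → 7, length 3.

3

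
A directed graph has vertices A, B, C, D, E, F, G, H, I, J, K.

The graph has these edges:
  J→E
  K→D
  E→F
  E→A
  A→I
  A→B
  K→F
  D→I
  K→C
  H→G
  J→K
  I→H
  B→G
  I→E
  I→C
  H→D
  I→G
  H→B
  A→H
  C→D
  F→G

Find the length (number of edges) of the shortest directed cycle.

3

For each vertex v, BFS finds the shortest path from v back to v.
The shortest such closed walk is E → A → I → E, length 3.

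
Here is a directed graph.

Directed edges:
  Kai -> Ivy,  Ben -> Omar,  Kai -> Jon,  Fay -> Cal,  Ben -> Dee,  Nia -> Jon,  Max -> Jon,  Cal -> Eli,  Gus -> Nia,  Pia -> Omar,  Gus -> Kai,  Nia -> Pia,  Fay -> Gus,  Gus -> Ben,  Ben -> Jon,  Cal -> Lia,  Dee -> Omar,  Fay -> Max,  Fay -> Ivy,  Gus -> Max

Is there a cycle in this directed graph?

No

DFS with white/gray/black marking, starting from Fay:
Fay gray
  Gus gray
    Ben gray
      Dee gray
        Omar gray
        Omar black
      Dee black
      Ben→Omar: Omar black — skip
      Jon gray
      Jon black
    Ben black
    Kai gray
      Kai→Jon: Jon black — skip
      Ivy gray
      Ivy black
    Kai black
    Max gray
      Max→Jon: Jon black — skip
    Max black
    Nia gray
      Nia→Jon: Jon black — skip
      Pia gray
        Pia→Omar: Omar black — skip
      Pia black
    Nia black
  Gus black
  Fay→Ivy: Ivy black — skip
  Cal gray
    Lia gray
    Lia black
    Eli gray
    Eli black
  Cal black
  Fay→Max: Max black — skip
Fay black
Every edge goes to a white or black vertex — no back edge, so the graph is acyclic.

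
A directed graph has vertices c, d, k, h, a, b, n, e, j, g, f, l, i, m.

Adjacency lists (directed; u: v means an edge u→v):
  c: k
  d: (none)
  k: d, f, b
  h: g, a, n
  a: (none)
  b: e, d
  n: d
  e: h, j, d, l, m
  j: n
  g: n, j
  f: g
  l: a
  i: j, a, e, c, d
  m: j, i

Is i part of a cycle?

Yes

i is on a cycle iff i can reach itself via ≥1 edge.
i → e → m → i — yes.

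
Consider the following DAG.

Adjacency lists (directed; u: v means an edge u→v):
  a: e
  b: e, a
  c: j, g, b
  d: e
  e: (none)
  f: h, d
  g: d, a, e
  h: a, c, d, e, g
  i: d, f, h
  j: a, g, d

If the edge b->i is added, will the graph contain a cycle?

Adding b→i creates a cycle iff i can already reach b.
Path from i: i → h → c → b.
So i → … → b → i is a cycle.

Yes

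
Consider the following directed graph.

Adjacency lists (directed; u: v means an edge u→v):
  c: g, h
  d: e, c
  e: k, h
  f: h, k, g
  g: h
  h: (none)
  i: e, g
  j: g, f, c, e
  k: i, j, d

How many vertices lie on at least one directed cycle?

6

A vertex is on a directed cycle iff it belongs to a strongly connected component of size ≥ 2 (or has a self-loop).
The vertices on cycles are {d, e, f, i, j, k} — 6 in total.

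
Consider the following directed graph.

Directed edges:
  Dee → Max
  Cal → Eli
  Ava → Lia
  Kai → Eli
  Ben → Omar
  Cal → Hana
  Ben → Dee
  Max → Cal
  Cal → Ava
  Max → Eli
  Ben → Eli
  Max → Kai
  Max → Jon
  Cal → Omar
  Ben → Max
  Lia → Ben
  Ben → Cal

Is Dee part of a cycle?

Dee is on a cycle iff Dee can reach itself via ≥1 edge.
Dee → Max → Cal → Ava → Lia → Ben → Dee — yes.

Yes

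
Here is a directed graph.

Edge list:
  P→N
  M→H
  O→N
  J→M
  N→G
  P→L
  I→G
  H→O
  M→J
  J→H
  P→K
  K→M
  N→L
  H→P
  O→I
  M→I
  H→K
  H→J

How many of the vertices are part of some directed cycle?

5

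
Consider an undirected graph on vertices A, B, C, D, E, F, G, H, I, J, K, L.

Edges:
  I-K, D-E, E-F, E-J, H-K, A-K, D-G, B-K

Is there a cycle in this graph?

No

DFS, tracking each vertex's parent; an edge to a visited non-parent vertex closes a cycle.
Start from C:
visit C (parent –)
visit A (parent –)
  visit K (parent A)
    visit I (parent K)
      I–K: parent, skip
    visit H (parent K)
      H–K: parent, skip
    visit B (parent K)
      B–K: parent, skip
    K–A: parent, skip
visit D (parent –)
  visit G (parent D)
    G–D: parent, skip
  visit E (parent D)
    visit F (parent E)
      F–E: parent, skip
    visit J (parent E)
      J–E: parent, skip
    E–D: parent, skip
visit L (parent –)
No non-parent visited neighbor found — the graph is a forest.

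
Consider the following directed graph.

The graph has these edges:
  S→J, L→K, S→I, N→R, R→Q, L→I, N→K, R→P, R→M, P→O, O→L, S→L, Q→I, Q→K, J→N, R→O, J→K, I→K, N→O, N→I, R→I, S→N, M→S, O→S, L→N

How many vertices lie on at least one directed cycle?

8

A vertex is on a directed cycle iff it belongs to a strongly connected component of size ≥ 2 (or has a self-loop).
The vertices on cycles are {J, L, M, N, O, P, R, S} — 8 in total.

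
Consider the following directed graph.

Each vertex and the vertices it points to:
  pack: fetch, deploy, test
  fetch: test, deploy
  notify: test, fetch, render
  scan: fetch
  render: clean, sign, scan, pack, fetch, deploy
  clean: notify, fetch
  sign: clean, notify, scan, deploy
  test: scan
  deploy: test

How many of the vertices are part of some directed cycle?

8

A vertex is on a directed cycle iff it belongs to a strongly connected component of size ≥ 2 (or has a self-loop).
The vertices on cycles are {scan, sign, test, clean, fetch, deploy, notify, render} — 8 in total.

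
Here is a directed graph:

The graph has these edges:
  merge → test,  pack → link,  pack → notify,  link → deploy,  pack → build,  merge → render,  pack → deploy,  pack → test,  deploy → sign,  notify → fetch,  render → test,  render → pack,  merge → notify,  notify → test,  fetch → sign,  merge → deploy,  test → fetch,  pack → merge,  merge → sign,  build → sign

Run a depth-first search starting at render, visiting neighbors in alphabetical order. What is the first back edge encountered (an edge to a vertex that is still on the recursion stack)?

DFS from render (visiting neighbors in alphabetical order); mark gray on enter, black on exit:
render gray
  pack gray
    build gray
      sign gray
      sign black
    build black
    deploy gray
      deploy→sign: sign black — skip
    deploy black
    link gray
      link→deploy: deploy black — skip
    link black
    merge gray
      merge→deploy: deploy black — skip
      notify gray
        fetch gray
          fetch→sign: sign black — skip
        fetch black
        test gray
          test→fetch: fetch black — skip
        test black
      notify black
      merge→render: render is gray → back edge
First back edge: merge → render.

merge->render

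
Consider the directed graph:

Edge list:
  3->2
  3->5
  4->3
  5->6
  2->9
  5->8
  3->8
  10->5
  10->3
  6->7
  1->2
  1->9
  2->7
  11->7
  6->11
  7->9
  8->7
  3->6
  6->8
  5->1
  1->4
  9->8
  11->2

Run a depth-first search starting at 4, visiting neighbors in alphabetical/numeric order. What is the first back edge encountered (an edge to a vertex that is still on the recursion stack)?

DFS from 4 (visiting neighbors in alphabetical/numeric order); mark gray on enter, black on exit:
4 gray
  3 gray
    2 gray
      7 gray
        9 gray
          8 gray
            8→7: 7 is gray → back edge
First back edge: 8 → 7.

8→7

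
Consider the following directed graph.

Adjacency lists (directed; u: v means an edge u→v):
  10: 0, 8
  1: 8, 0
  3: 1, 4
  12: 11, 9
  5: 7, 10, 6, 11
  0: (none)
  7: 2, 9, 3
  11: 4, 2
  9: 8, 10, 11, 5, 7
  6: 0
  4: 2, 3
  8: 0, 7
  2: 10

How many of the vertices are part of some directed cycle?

A vertex is on a directed cycle iff it belongs to a strongly connected component of size ≥ 2 (or has a self-loop).
The vertices on cycles are {1, 2, 3, 4, 5, 7, 8, 9, 10, 11} — 10 in total.

10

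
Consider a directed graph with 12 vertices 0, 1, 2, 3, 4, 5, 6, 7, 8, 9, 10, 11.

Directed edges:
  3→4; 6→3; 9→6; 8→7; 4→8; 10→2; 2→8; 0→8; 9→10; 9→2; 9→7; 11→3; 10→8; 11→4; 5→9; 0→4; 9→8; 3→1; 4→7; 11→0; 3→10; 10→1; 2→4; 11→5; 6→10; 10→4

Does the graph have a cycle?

DFS with white/gray/black marking, starting from 9:
9 gray
  7 gray
  7 black
  2 gray
    8 gray
      8→7: 7 black — skip
    8 black
    4 gray
      4→7: 7 black — skip
      4→8: 8 black — skip
    4 black
  2 black
  10 gray
    10→2: 2 black — skip
    10→8: 8 black — skip
    1 gray
    1 black
    10→4: 4 black — skip
  10 black
  6 gray
    6→10: 10 black — skip
    3 gray
      3→4: 4 black — skip
      3→1: 1 black — skip
      3→10: 10 black — skip
    3 black
  6 black
  9→8: 8 black — skip
9 black
0 gray
  0→8: 8 black — skip
  0→4: 4 black — skip
0 black
5 gray
  5→9: 9 black — skip
5 black
11 gray
  11→4: 4 black — skip
  11→5: 5 black — skip
  11→3: 3 black — skip
  11→0: 0 black — skip
11 black
Every edge goes to a white or black vertex — no back edge, so the graph is acyclic.

No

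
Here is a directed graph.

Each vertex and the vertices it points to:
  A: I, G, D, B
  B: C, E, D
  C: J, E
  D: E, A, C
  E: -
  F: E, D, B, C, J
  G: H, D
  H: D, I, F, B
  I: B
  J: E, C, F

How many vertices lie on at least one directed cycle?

A vertex is on a directed cycle iff it belongs to a strongly connected component of size ≥ 2 (or has a self-loop).
The vertices on cycles are {A, B, C, D, F, G, H, I, J} — 9 in total.

9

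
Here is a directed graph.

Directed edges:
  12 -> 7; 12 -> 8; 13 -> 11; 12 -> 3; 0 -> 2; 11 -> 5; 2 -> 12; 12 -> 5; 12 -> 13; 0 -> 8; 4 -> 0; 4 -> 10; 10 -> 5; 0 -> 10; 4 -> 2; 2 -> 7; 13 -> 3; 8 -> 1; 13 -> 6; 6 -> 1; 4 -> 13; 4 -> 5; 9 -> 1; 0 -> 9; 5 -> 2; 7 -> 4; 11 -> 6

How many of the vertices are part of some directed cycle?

9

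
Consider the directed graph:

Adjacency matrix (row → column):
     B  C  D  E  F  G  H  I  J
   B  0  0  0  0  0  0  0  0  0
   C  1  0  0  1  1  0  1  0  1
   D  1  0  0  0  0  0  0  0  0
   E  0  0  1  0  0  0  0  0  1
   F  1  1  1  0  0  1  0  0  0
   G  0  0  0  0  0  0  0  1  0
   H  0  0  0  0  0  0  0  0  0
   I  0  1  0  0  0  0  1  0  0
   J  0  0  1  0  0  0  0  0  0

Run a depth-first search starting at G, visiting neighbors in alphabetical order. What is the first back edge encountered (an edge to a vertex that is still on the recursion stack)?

DFS from G (visiting neighbors in alphabetical order); mark gray on enter, black on exit:
G gray
  I gray
    C gray
      B gray
      B black
      E gray
        D gray
          D→B: B black — skip
        D black
        J gray
          J→D: D black — skip
        J black
      E black
      F gray
        F→B: B black — skip
        F→C: C is gray → back edge
First back edge: F → C.

F->C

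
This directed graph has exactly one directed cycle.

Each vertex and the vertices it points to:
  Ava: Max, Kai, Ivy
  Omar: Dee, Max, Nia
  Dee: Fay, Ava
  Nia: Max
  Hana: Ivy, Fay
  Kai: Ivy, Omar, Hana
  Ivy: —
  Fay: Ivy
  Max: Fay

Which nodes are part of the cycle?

DFS with gray/black marking from Ava:
Ava gray
  Max gray
    Fay gray
      Ivy gray
      Ivy black
    Fay black
  Max black
  Kai gray
    Kai→Ivy: Ivy black — skip
    Omar gray
      Dee gray
        Dee→Fay: Fay black — skip
        Dee→Ava: Ava is gray → back edge
Back edge closes the cycle Ava → Kai → Omar → Dee → Ava; its vertices are {Ava, Dee, Kai, Omar}.

Ava, Dee, Kai, Omar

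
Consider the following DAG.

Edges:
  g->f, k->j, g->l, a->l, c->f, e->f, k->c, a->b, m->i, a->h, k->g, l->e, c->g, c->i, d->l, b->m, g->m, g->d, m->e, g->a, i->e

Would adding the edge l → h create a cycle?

Adding l→h creates a cycle iff h can already reach l.
Explore from h: no path reaches l. The graph stays acyclic.

No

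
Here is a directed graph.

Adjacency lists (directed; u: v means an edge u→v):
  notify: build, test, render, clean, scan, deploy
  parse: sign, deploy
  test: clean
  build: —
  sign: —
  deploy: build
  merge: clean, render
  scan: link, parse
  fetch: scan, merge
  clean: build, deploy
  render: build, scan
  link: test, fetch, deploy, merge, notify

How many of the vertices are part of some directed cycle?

6

A vertex is on a directed cycle iff it belongs to a strongly connected component of size ≥ 2 (or has a self-loop).
The vertices on cycles are {link, scan, fetch, merge, notify, render} — 6 in total.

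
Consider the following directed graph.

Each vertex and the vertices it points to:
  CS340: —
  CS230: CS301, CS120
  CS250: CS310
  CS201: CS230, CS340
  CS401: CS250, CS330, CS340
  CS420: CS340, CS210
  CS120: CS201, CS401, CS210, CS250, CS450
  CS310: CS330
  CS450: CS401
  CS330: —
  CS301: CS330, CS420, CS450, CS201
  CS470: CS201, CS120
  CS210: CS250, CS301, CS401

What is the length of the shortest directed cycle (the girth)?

For each vertex v, BFS finds the shortest path from v back to v.
The shortest such closed walk is CS201 → CS230 → CS301 → CS201, length 3.

3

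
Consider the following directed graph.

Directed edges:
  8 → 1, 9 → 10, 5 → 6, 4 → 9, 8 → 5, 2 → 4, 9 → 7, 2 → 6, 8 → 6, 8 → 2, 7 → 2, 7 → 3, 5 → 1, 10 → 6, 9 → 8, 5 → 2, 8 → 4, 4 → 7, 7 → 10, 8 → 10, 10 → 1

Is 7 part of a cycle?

7 is on a cycle iff 7 can reach itself via ≥1 edge.
7 → 2 → 4 → 7 — yes.

Yes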